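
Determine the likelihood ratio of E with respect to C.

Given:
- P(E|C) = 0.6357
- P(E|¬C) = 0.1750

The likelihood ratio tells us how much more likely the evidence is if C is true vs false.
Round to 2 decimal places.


Likelihood Ratio (LR) = P(E|C) / P(E|¬C)

LR = 0.6357 / 0.1750
   = 3.63

The evidence is 3.63 times more likely if C is true than if C is false.
Since LR > 1, the evidence supports C over ¬C.


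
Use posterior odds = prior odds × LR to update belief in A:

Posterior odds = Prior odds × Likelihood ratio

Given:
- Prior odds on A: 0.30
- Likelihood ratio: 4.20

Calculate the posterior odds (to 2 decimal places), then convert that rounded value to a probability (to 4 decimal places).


Step 1: Calculate posterior odds
Posterior odds = Prior odds × LR
               = 0.30 × 4.20
               = 1.26

Step 2: Convert to probability
P(A|E) = Posterior odds / (1 + Posterior odds)
       = 1.26 / (1 + 1.26)
       = 1.26 / 2.26
       = 0.5575

The evidence increased P(A) from 0.2308 to 0.5575.


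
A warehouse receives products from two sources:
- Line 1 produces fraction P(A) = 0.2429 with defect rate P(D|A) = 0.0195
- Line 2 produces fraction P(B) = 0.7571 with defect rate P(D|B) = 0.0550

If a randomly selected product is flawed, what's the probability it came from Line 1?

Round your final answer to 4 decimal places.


Let A = from Line 1, D = flawed

Given:
- P(A) = 0.2429, P(B) = 0.7571
- P(D|A) = 0.0195, P(D|B) = 0.0550

Step 1: Find P(D)
P(D) = P(D|A)P(A) + P(D|B)P(B)
     = 0.0195 × 0.2429 + 0.0550 × 0.7571
     = 0.00473655 + 0.04164050
     = 0.04637705

Step 2: Apply Bayes' theorem
P(A|D) = P(D|A)P(A) / P(D)
       = 0.00473655 / 0.04637705
       = 0.1021


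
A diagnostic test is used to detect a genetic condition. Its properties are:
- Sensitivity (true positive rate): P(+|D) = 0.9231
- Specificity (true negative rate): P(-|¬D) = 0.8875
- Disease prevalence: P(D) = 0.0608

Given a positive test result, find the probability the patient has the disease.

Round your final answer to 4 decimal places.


Let D = has disease, + = positive test

Given:
- P(D) = 0.0608 (prevalence)
- P(+|D) = 0.9231 (sensitivity)
- P(-|¬D) = 0.8875 (specificity)
- P(+|¬D) = 0.1125 (false positive rate = 1 - specificity)

Step 1: Find P(+)
P(+) = P(+|D)P(D) + P(+|¬D)P(¬D)
     = 0.9231 × 0.0608 + 0.1125 × 0.9392
     = 0.05612448 + 0.10566000
     = 0.16178448

Step 2: Apply Bayes' theorem for P(D|+)
P(D|+) = P(+|D)P(D) / P(+)
       = 0.05612448 / 0.16178448
       = 0.3469


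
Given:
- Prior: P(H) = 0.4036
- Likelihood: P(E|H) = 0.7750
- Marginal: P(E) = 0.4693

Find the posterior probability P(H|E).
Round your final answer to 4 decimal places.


Using Bayes' theorem:

P(H|E) = P(E|H) × P(H) / P(E)
       = 0.7750 × 0.4036 / 0.4693
       = 0.31279000 / 0.4693
       = 0.6665

The evidence strengthens our belief in H.
Prior: 0.4036 → Posterior: 0.6665


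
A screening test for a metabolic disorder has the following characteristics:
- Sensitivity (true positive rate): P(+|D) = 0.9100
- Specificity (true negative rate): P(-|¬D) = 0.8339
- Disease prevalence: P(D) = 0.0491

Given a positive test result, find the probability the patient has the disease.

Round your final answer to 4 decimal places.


Let D = has disease, + = positive test

Given:
- P(D) = 0.0491 (prevalence)
- P(+|D) = 0.9100 (sensitivity)
- P(-|¬D) = 0.8339 (specificity)
- P(+|¬D) = 0.1661 (false positive rate = 1 - specificity)

Step 1: Find P(+)
P(+) = P(+|D)P(D) + P(+|¬D)P(¬D)
     = 0.9100 × 0.0491 + 0.1661 × 0.9509
     = 0.04468100 + 0.15794449
     = 0.20262549

Step 2: Apply Bayes' theorem for P(D|+)
P(D|+) = P(+|D)P(D) / P(+)
       = 0.04468100 / 0.20262549
       = 0.2205


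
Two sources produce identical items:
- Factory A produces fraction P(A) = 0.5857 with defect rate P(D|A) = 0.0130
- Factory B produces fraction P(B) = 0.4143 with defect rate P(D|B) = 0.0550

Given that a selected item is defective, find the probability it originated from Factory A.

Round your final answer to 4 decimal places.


Let A = from Factory A, D = defective

Given:
- P(A) = 0.5857, P(B) = 0.4143
- P(D|A) = 0.0130, P(D|B) = 0.0550

Step 1: Find P(D)
P(D) = P(D|A)P(A) + P(D|B)P(B)
     = 0.0130 × 0.5857 + 0.0550 × 0.4143
     = 0.00761410 + 0.02278650
     = 0.03040060

Step 2: Apply Bayes' theorem
P(A|D) = P(D|A)P(A) / P(D)
       = 0.00761410 / 0.03040060
       = 0.2505


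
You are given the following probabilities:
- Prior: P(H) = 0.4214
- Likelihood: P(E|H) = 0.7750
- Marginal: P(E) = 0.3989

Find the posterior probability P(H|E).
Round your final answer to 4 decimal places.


Using Bayes' theorem:

P(H|E) = P(E|H) × P(H) / P(E)
       = 0.7750 × 0.4214 / 0.3989
       = 0.32658500 / 0.3989
       = 0.8187

The evidence strengthens our belief in H.
Prior: 0.4214 → Posterior: 0.8187


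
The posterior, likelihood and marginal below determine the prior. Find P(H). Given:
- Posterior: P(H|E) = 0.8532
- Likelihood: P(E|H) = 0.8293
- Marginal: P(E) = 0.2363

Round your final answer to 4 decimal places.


From Bayes' theorem: P(H|E) = P(E|H) × P(H) / P(E)

Rearranging for P(H):
P(H) = P(H|E) × P(E) / P(E|H)
     = 0.8532 × 0.2363 / 0.8293
     = 0.20161116 / 0.8293
     = 0.2431


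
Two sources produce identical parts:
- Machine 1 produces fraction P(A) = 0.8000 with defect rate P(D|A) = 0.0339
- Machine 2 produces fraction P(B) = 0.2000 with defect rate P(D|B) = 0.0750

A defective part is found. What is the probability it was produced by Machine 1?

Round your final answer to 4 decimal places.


Let A = from Machine 1, D = defective

Given:
- P(A) = 0.8000, P(B) = 0.2000
- P(D|A) = 0.0339, P(D|B) = 0.0750

Step 1: Find P(D)
P(D) = P(D|A)P(A) + P(D|B)P(B)
     = 0.0339 × 0.8000 + 0.0750 × 0.2000
     = 0.02712000 + 0.01500000
     = 0.04212000

Step 2: Apply Bayes' theorem
P(A|D) = P(D|A)P(A) / P(D)
       = 0.02712000 / 0.04212000
       = 0.6439


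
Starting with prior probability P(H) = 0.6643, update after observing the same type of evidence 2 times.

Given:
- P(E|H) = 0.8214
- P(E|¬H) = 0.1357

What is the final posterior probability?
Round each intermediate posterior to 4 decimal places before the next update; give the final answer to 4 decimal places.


Sequential Bayesian updating:

Initial prior: P(H) = 0.6643

Update 1:
  P(E) = 0.8214 × 0.6643 + 0.1357 × 0.3357 = 0.54565602 + 0.04555449 = 0.59121051
  P(H|E) = 0.54565602 / 0.59121051 = 0.9229

Update 2:
  P(E) = 0.8214 × 0.9229 + 0.1357 × 0.0771 = 0.75807006 + 0.01046247 = 0.76853253
  P(H|E) = 0.75807006 / 0.76853253 = 0.9864

Final posterior: 0.9864


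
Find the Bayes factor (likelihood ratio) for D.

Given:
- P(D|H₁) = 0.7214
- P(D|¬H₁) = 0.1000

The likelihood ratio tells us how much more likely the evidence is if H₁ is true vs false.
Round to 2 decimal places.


Likelihood Ratio (LR) = P(D|H₁) / P(D|¬H₁)

LR = 0.7214 / 0.1000
   = 7.21

The evidence is 7.21 times more likely if H₁ is true than if H₁ is false.
LR > 1, so observing D raises the odds in favor of H₁.


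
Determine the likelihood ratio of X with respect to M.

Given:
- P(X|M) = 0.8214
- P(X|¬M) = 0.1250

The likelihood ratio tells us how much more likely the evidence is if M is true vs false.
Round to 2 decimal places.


Likelihood Ratio (LR) = P(X|M) / P(X|¬M)

LR = 0.8214 / 0.1250
   = 6.57

The evidence is 6.57 times more likely if M is true than if M is false.
Since LR > 1, the evidence supports M over ¬M.


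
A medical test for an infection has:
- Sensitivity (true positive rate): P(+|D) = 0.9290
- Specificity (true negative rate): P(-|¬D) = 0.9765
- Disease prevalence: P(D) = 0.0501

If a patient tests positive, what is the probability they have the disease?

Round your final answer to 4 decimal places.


Let D = has disease, + = positive test

Given:
- P(D) = 0.0501 (prevalence)
- P(+|D) = 0.9290 (sensitivity)
- P(-|¬D) = 0.9765 (specificity)
- P(+|¬D) = 0.0235 (false positive rate = 1 - specificity)

Step 1: Find P(+)
P(+) = P(+|D)P(D) + P(+|¬D)P(¬D)
     = 0.9290 × 0.0501 + 0.0235 × 0.9499
     = 0.04654290 + 0.02232265
     = 0.06886555

Step 2: Apply Bayes' theorem for P(D|+)
P(D|+) = P(+|D)P(D) / P(+)
       = 0.04654290 / 0.06886555
       = 0.6759


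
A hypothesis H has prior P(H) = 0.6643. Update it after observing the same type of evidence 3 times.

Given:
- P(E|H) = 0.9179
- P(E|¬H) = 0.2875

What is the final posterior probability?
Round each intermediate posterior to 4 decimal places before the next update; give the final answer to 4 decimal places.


Sequential Bayesian updating:

Initial prior: P(H) = 0.6643

Update 1:
  P(E) = 0.9179 × 0.6643 + 0.2875 × 0.3357 = 0.60976097 + 0.09651375 = 0.70627472
  P(H|E) = 0.60976097 / 0.70627472 = 0.8633

Update 2:
  P(E) = 0.9179 × 0.8633 + 0.2875 × 0.1367 = 0.79242307 + 0.03930125 = 0.83172432
  P(H|E) = 0.79242307 / 0.83172432 = 0.9527

Update 3:
  P(E) = 0.9179 × 0.9527 + 0.2875 × 0.0473 = 0.87448333 + 0.01359875 = 0.88808208
  P(H|E) = 0.87448333 / 0.88808208 = 0.9847

Final posterior: 0.9847


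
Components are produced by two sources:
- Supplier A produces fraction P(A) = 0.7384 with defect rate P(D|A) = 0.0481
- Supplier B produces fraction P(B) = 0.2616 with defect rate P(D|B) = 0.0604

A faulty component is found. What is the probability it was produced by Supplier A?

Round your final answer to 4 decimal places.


Let A = from Supplier A, D = faulty

Given:
- P(A) = 0.7384, P(B) = 0.2616
- P(D|A) = 0.0481, P(D|B) = 0.0604

Step 1: Find P(D)
P(D) = P(D|A)P(A) + P(D|B)P(B)
     = 0.0481 × 0.7384 + 0.0604 × 0.2616
     = 0.03551704 + 0.01580064
     = 0.05131768

Step 2: Apply Bayes' theorem
P(A|D) = P(D|A)P(A) / P(D)
       = 0.03551704 / 0.05131768
       = 0.6921


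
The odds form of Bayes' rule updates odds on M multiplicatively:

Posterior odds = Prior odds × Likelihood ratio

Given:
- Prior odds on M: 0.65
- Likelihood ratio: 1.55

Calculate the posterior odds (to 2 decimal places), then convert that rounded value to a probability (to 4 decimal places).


Step 1: Calculate posterior odds
Posterior odds = Prior odds × LR
               = 0.65 × 1.55
               = 1.01

Step 2: Convert to probability
P(M|E) = Posterior odds / (1 + Posterior odds)
       = 1.01 / (1 + 1.01)
       = 1.01 / 2.01
       = 0.5025

The evidence increased P(M) from 0.3939 to 0.5025.


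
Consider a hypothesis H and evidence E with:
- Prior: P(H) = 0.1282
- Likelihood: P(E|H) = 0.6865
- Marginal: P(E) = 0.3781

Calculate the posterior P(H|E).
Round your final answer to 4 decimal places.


Using Bayes' theorem:

P(H|E) = P(E|H) × P(H) / P(E)
       = 0.6865 × 0.1282 / 0.3781
       = 0.08800930 / 0.3781
       = 0.2328

The evidence strengthens our belief in H.
Prior: 0.1282 → Posterior: 0.2328


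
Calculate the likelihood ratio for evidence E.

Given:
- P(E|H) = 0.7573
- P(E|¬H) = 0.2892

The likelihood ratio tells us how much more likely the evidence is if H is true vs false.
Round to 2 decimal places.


Likelihood Ratio (LR) = P(E|H) / P(E|¬H)

LR = 0.7573 / 0.2892
   = 2.62

The evidence is 2.62 times more likely if H is true than if H is false.
LR > 1, so observing E raises the odds in favor of H.


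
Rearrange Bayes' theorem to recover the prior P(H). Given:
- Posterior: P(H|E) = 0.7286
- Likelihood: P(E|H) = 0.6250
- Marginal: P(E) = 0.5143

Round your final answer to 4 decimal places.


From Bayes' theorem: P(H|E) = P(E|H) × P(H) / P(E)

Rearranging for P(H):
P(H) = P(H|E) × P(E) / P(E|H)
     = 0.7286 × 0.5143 / 0.6250
     = 0.37471898 / 0.6250
     = 0.5996


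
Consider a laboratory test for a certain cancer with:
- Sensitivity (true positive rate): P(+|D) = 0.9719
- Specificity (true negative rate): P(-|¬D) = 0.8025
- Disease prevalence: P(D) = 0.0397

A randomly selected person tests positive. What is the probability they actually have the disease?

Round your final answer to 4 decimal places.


Let D = has disease, + = positive test

Given:
- P(D) = 0.0397 (prevalence)
- P(+|D) = 0.9719 (sensitivity)
- P(-|¬D) = 0.8025 (specificity)
- P(+|¬D) = 0.1975 (false positive rate = 1 - specificity)

Step 1: Find P(+)
P(+) = P(+|D)P(D) + P(+|¬D)P(¬D)
     = 0.9719 × 0.0397 + 0.1975 × 0.9603
     = 0.03858443 + 0.18965925
     = 0.22824368

Step 2: Apply Bayes' theorem for P(D|+)
P(D|+) = P(+|D)P(D) / P(+)
       = 0.03858443 / 0.22824368
       = 0.1690


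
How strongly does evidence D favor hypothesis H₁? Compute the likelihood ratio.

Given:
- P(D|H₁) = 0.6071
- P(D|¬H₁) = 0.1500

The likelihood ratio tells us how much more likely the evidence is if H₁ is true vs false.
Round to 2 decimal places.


Likelihood Ratio (LR) = P(D|H₁) / P(D|¬H₁)

LR = 0.6071 / 0.1500
   = 4.05

The evidence is 4.05 times more likely if H₁ is true than if H₁ is false.
Since LR > 1, the evidence supports H₁ over ¬H₁.


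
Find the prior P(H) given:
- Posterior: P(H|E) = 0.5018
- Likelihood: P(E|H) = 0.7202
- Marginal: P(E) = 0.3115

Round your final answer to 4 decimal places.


From Bayes' theorem: P(H|E) = P(E|H) × P(H) / P(E)

Rearranging for P(H):
P(H) = P(H|E) × P(E) / P(E|H)
     = 0.5018 × 0.3115 / 0.7202
     = 0.15631070 / 0.7202
     = 0.2170


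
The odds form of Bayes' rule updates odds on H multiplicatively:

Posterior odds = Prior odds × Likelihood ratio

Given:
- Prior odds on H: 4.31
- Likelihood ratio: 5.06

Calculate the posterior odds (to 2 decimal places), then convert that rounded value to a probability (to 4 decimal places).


Step 1: Calculate posterior odds
Posterior odds = Prior odds × LR
               = 4.31 × 5.06
               = 21.81

Step 2: Convert to probability
P(H|E) = Posterior odds / (1 + Posterior odds)
       = 21.81 / (1 + 21.81)
       = 21.81 / 22.81
       = 0.9562

The evidence increased P(H) from 0.8117 to 0.9562.


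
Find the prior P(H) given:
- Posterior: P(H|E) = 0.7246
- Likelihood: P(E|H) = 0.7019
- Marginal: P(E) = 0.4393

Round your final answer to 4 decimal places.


From Bayes' theorem: P(H|E) = P(E|H) × P(H) / P(E)

Rearranging for P(H):
P(H) = P(H|E) × P(E) / P(E|H)
     = 0.7246 × 0.4393 / 0.7019
     = 0.31831678 / 0.7019
     = 0.4535


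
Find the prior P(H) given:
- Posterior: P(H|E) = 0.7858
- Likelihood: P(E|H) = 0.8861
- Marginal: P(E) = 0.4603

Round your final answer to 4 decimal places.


From Bayes' theorem: P(H|E) = P(E|H) × P(H) / P(E)

Rearranging for P(H):
P(H) = P(H|E) × P(E) / P(E|H)
     = 0.7858 × 0.4603 / 0.8861
     = 0.36170374 / 0.8861
     = 0.4082


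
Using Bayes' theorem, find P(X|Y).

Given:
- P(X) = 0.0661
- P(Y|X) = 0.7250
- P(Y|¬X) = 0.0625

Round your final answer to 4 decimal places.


Bayes' theorem: P(X|Y) = P(Y|X) × P(X) / P(Y)

Step 1: Calculate P(Y) using law of total probability
P(Y) = P(Y|X)P(X) + P(Y|¬X)P(¬X)
     = 0.7250 × 0.0661 + 0.0625 × 0.9339
     = 0.04792250 + 0.05836875
     = 0.10629125

Step 2: Apply Bayes' theorem
P(X|Y) = P(Y|X) × P(X) / P(Y)
       = 0.04792250 / 0.10629125
       = 0.4509


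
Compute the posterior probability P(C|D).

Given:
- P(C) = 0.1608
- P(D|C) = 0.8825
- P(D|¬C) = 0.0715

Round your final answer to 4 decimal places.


Bayes' theorem: P(C|D) = P(D|C) × P(C) / P(D)

Step 1: Calculate P(D) using law of total probability
P(D) = P(D|C)P(C) + P(D|¬C)P(¬C)
     = 0.8825 × 0.1608 + 0.0715 × 0.8392
     = 0.14190600 + 0.06000280
     = 0.20190880

Step 2: Apply Bayes' theorem
P(C|D) = P(D|C) × P(C) / P(D)
       = 0.14190600 / 0.20190880
       = 0.7028


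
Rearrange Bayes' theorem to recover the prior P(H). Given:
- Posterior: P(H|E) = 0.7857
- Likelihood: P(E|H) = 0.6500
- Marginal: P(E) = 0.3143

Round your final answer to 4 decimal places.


From Bayes' theorem: P(H|E) = P(E|H) × P(H) / P(E)

Rearranging for P(H):
P(H) = P(H|E) × P(E) / P(E|H)
     = 0.7857 × 0.3143 / 0.6500
     = 0.24694551 / 0.6500
     = 0.3799


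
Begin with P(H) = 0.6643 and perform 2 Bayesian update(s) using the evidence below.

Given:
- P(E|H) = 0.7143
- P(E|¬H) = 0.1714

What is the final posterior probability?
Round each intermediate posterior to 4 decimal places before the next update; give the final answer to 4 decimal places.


Sequential Bayesian updating:

Initial prior: P(H) = 0.6643

Update 1:
  P(E) = 0.7143 × 0.6643 + 0.1714 × 0.3357 = 0.47450949 + 0.05753898 = 0.53204847
  P(H|E) = 0.47450949 / 0.53204847 = 0.8919

Update 2:
  P(E) = 0.7143 × 0.8919 + 0.1714 × 0.1081 = 0.63708417 + 0.01852834 = 0.65561251
  P(H|E) = 0.63708417 / 0.65561251 = 0.9717

Final posterior: 0.9717


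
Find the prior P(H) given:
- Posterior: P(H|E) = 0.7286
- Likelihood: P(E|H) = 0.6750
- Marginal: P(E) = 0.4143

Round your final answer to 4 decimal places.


From Bayes' theorem: P(H|E) = P(E|H) × P(H) / P(E)

Rearranging for P(H):
P(H) = P(H|E) × P(E) / P(E|H)
     = 0.7286 × 0.4143 / 0.6750
     = 0.30185898 / 0.6750
     = 0.4472


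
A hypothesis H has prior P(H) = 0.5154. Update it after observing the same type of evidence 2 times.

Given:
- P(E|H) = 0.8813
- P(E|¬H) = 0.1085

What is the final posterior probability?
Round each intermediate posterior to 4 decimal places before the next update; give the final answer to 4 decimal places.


Sequential Bayesian updating:

Initial prior: P(H) = 0.5154

Update 1:
  P(E) = 0.8813 × 0.5154 + 0.1085 × 0.4846 = 0.45422202 + 0.05257910 = 0.50680112
  P(H|E) = 0.45422202 / 0.50680112 = 0.8963

Update 2:
  P(E) = 0.8813 × 0.8963 + 0.1085 × 0.1037 = 0.78990919 + 0.01125145 = 0.80116064
  P(H|E) = 0.78990919 / 0.80116064 = 0.9860

Final posterior: 0.9860


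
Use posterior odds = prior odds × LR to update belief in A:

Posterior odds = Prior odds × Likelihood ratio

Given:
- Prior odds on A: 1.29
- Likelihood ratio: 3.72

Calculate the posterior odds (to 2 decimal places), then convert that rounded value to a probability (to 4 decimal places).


Step 1: Calculate posterior odds
Posterior odds = Prior odds × LR
               = 1.29 × 3.72
               = 4.80

Step 2: Convert to probability
P(A|E) = Posterior odds / (1 + Posterior odds)
       = 4.80 / (1 + 4.80)
       = 4.80 / 5.80
       = 0.8276

The evidence increased P(A) from 0.5633 to 0.8276.


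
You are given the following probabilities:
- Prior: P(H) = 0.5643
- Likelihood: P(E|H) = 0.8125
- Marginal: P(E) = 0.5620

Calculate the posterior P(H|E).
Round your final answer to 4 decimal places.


Using Bayes' theorem:

P(H|E) = P(E|H) × P(H) / P(E)
       = 0.8125 × 0.5643 / 0.5620
       = 0.45849375 / 0.5620
       = 0.8158

The evidence strengthens our belief in H.
Prior: 0.5643 → Posterior: 0.8158


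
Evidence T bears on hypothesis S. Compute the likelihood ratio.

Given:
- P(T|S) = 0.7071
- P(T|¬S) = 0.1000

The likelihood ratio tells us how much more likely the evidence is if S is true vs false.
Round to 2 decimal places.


Likelihood Ratio (LR) = P(T|S) / P(T|¬S)

LR = 0.7071 / 0.1000
   = 7.07

The evidence is 7.07 times more likely if S is true than if S is false.
Since LR > 1, the evidence supports S over ¬S.


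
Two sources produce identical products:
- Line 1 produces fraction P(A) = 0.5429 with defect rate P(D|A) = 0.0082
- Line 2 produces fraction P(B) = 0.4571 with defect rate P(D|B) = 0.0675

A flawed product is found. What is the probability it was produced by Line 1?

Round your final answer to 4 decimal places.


Let A = from Line 1, D = flawed

Given:
- P(A) = 0.5429, P(B) = 0.4571
- P(D|A) = 0.0082, P(D|B) = 0.0675

Step 1: Find P(D)
P(D) = P(D|A)P(A) + P(D|B)P(B)
     = 0.0082 × 0.5429 + 0.0675 × 0.4571
     = 0.00445178 + 0.03085425
     = 0.03530603

Step 2: Apply Bayes' theorem
P(A|D) = P(D|A)P(A) / P(D)
       = 0.00445178 / 0.03530603
       = 0.1261


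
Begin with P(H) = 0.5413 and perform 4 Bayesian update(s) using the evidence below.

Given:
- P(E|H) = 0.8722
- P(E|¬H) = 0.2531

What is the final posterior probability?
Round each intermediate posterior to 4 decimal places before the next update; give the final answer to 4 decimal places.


Sequential Bayesian updating:

Initial prior: P(H) = 0.5413

Update 1:
  P(E) = 0.8722 × 0.5413 + 0.2531 × 0.4587 = 0.47212186 + 0.11609697 = 0.58821883
  P(H|E) = 0.47212186 / 0.58821883 = 0.8026

Update 2:
  P(E) = 0.8722 × 0.8026 + 0.2531 × 0.1974 = 0.70002772 + 0.04996194 = 0.74998966
  P(H|E) = 0.70002772 / 0.74998966 = 0.9334

Update 3:
  P(E) = 0.8722 × 0.9334 + 0.2531 × 0.0666 = 0.81411148 + 0.01685646 = 0.83096794
  P(H|E) = 0.81411148 / 0.83096794 = 0.9797

Update 4:
  P(E) = 0.8722 × 0.9797 + 0.2531 × 0.0203 = 0.85449434 + 0.00513793 = 0.85963227
  P(H|E) = 0.85449434 / 0.85963227 = 0.9940

Final posterior: 0.9940


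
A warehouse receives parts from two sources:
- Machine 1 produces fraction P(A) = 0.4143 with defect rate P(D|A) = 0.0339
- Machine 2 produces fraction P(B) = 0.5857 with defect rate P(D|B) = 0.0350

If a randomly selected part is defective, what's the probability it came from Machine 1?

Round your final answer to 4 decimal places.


Let A = from Machine 1, D = defective

Given:
- P(A) = 0.4143, P(B) = 0.5857
- P(D|A) = 0.0339, P(D|B) = 0.0350

Step 1: Find P(D)
P(D) = P(D|A)P(A) + P(D|B)P(B)
     = 0.0339 × 0.4143 + 0.0350 × 0.5857
     = 0.01404477 + 0.02049950
     = 0.03454427

Step 2: Apply Bayes' theorem
P(A|D) = P(D|A)P(A) / P(D)
       = 0.01404477 / 0.03454427
       = 0.4066


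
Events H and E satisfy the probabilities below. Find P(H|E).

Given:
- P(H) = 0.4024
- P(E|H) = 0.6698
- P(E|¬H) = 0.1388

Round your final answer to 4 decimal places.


Bayes' theorem: P(H|E) = P(E|H) × P(H) / P(E)

Step 1: Calculate P(E) using law of total probability
P(E) = P(E|H)P(H) + P(E|¬H)P(¬H)
     = 0.6698 × 0.4024 + 0.1388 × 0.5976
     = 0.26952752 + 0.08294688
     = 0.35247440

Step 2: Apply Bayes' theorem
P(H|E) = P(E|H) × P(H) / P(E)
       = 0.26952752 / 0.35247440
       = 0.7647


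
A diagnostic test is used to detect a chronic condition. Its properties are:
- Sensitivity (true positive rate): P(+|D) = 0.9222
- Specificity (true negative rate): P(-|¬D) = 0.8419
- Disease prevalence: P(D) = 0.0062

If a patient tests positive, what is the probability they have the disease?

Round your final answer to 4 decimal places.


Let D = has disease, + = positive test

Given:
- P(D) = 0.0062 (prevalence)
- P(+|D) = 0.9222 (sensitivity)
- P(-|¬D) = 0.8419 (specificity)
- P(+|¬D) = 0.1581 (false positive rate = 1 - specificity)

Step 1: Find P(+)
P(+) = P(+|D)P(D) + P(+|¬D)P(¬D)
     = 0.9222 × 0.0062 + 0.1581 × 0.9938
     = 0.00571764 + 0.15711978
     = 0.16283742

Step 2: Apply Bayes' theorem for P(D|+)
P(D|+) = P(+|D)P(D) / P(+)
       = 0.00571764 / 0.16283742
       = 0.0351


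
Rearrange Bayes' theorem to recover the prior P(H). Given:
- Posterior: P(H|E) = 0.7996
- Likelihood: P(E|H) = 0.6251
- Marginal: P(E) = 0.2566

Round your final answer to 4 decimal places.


From Bayes' theorem: P(H|E) = P(E|H) × P(H) / P(E)

Rearranging for P(H):
P(H) = P(H|E) × P(E) / P(E|H)
     = 0.7996 × 0.2566 / 0.6251
     = 0.20517736 / 0.6251
     = 0.3282


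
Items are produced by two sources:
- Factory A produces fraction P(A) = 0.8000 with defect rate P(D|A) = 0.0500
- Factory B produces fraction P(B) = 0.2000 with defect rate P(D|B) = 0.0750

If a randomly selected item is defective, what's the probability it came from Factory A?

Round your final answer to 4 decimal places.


Let A = from Factory A, D = defective

Given:
- P(A) = 0.8000, P(B) = 0.2000
- P(D|A) = 0.0500, P(D|B) = 0.0750

Step 1: Find P(D)
P(D) = P(D|A)P(A) + P(D|B)P(B)
     = 0.0500 × 0.8000 + 0.0750 × 0.2000
     = 0.04000000 + 0.01500000
     = 0.05500000

Step 2: Apply Bayes' theorem
P(A|D) = P(D|A)P(A) / P(D)
       = 0.04000000 / 0.05500000
       = 0.7273


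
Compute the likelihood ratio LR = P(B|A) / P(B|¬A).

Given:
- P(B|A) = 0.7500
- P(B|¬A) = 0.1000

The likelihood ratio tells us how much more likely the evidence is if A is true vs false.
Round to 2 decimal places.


Likelihood Ratio (LR) = P(B|A) / P(B|¬A)

LR = 0.7500 / 0.1000
   = 7.50

The evidence is 7.50 times more likely if A is true than if A is false.
Because LR exceeds 1, B is evidence for A.


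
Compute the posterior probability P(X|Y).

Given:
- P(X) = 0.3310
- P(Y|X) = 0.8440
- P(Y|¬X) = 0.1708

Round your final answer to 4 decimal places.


Bayes' theorem: P(X|Y) = P(Y|X) × P(X) / P(Y)

Step 1: Calculate P(Y) using law of total probability
P(Y) = P(Y|X)P(X) + P(Y|¬X)P(¬X)
     = 0.8440 × 0.3310 + 0.1708 × 0.6690
     = 0.27936400 + 0.11426520
     = 0.39362920

Step 2: Apply Bayes' theorem
P(X|Y) = P(Y|X) × P(X) / P(Y)
       = 0.27936400 / 0.39362920
       = 0.7097


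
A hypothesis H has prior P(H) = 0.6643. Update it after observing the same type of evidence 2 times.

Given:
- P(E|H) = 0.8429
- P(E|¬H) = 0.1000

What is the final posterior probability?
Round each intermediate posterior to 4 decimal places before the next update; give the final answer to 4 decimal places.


Sequential Bayesian updating:

Initial prior: P(H) = 0.6643

Update 1:
  P(E) = 0.8429 × 0.6643 + 0.1000 × 0.3357 = 0.55993847 + 0.03357000 = 0.59350847
  P(H|E) = 0.55993847 / 0.59350847 = 0.9434

Update 2:
  P(E) = 0.8429 × 0.9434 + 0.1000 × 0.0566 = 0.79519186 + 0.00566000 = 0.80085186
  P(H|E) = 0.79519186 / 0.80085186 = 0.9929

Final posterior: 0.9929


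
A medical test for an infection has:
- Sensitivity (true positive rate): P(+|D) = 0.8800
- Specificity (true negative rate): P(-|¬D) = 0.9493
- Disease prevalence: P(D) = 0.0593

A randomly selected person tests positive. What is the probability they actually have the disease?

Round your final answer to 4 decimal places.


Let D = has disease, + = positive test

Given:
- P(D) = 0.0593 (prevalence)
- P(+|D) = 0.8800 (sensitivity)
- P(-|¬D) = 0.9493 (specificity)
- P(+|¬D) = 0.0507 (false positive rate = 1 - specificity)

Step 1: Find P(+)
P(+) = P(+|D)P(D) + P(+|¬D)P(¬D)
     = 0.8800 × 0.0593 + 0.0507 × 0.9407
     = 0.05218400 + 0.04769349
     = 0.09987749

Step 2: Apply Bayes' theorem for P(D|+)
P(D|+) = P(+|D)P(D) / P(+)
       = 0.05218400 / 0.09987749
       = 0.5225


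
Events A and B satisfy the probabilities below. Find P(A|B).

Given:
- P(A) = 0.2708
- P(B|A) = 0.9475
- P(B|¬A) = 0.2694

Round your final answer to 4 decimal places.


Bayes' theorem: P(A|B) = P(B|A) × P(A) / P(B)

Step 1: Calculate P(B) using law of total probability
P(B) = P(B|A)P(A) + P(B|¬A)P(¬A)
     = 0.9475 × 0.2708 + 0.2694 × 0.7292
     = 0.25658300 + 0.19644648
     = 0.45302948

Step 2: Apply Bayes' theorem
P(A|B) = P(B|A) × P(A) / P(B)
       = 0.25658300 / 0.45302948
       = 0.5664


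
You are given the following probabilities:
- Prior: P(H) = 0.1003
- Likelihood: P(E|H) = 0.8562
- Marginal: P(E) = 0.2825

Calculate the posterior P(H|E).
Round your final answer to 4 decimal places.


Using Bayes' theorem:

P(H|E) = P(E|H) × P(H) / P(E)
       = 0.8562 × 0.1003 / 0.2825
       = 0.08587686 / 0.2825
       = 0.3040

The evidence strengthens our belief in H.
Prior: 0.1003 → Posterior: 0.3040


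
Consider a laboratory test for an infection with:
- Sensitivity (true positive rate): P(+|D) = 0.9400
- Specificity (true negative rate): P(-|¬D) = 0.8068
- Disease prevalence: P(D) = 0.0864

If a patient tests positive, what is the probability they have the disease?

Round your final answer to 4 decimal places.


Let D = has disease, + = positive test

Given:
- P(D) = 0.0864 (prevalence)
- P(+|D) = 0.9400 (sensitivity)
- P(-|¬D) = 0.8068 (specificity)
- P(+|¬D) = 0.1932 (false positive rate = 1 - specificity)

Step 1: Find P(+)
P(+) = P(+|D)P(D) + P(+|¬D)P(¬D)
     = 0.9400 × 0.0864 + 0.1932 × 0.9136
     = 0.08121600 + 0.17650752
     = 0.25772352

Step 2: Apply Bayes' theorem for P(D|+)
P(D|+) = P(+|D)P(D) / P(+)
       = 0.08121600 / 0.25772352
       = 0.3151


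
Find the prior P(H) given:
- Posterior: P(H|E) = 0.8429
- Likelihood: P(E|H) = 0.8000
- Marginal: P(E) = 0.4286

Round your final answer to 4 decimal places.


From Bayes' theorem: P(H|E) = P(E|H) × P(H) / P(E)

Rearranging for P(H):
P(H) = P(H|E) × P(E) / P(E|H)
     = 0.8429 × 0.4286 / 0.8000
     = 0.36126694 / 0.8000
     = 0.4516


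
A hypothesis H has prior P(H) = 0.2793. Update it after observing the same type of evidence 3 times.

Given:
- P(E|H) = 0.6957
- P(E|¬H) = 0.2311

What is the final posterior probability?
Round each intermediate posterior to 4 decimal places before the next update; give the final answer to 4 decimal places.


Sequential Bayesian updating:

Initial prior: P(H) = 0.2793

Update 1:
  P(E) = 0.6957 × 0.2793 + 0.2311 × 0.7207 = 0.19430901 + 0.16655377 = 0.36086278
  P(H|E) = 0.19430901 / 0.36086278 = 0.5385

Update 2:
  P(E) = 0.6957 × 0.5385 + 0.2311 × 0.4615 = 0.37463445 + 0.10665265 = 0.48128710
  P(H|E) = 0.37463445 / 0.48128710 = 0.7784

Update 3:
  P(E) = 0.6957 × 0.7784 + 0.2311 × 0.2216 = 0.54153288 + 0.05121176 = 0.59274464
  P(H|E) = 0.54153288 / 0.59274464 = 0.9136

Final posterior: 0.9136


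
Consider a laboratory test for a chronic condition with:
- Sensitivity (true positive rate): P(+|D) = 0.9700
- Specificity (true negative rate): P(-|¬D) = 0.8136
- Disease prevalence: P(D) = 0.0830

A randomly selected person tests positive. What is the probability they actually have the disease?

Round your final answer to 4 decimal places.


Let D = has disease, + = positive test

Given:
- P(D) = 0.0830 (prevalence)
- P(+|D) = 0.9700 (sensitivity)
- P(-|¬D) = 0.8136 (specificity)
- P(+|¬D) = 0.1864 (false positive rate = 1 - specificity)

Step 1: Find P(+)
P(+) = P(+|D)P(D) + P(+|¬D)P(¬D)
     = 0.9700 × 0.0830 + 0.1864 × 0.9170
     = 0.08051000 + 0.17092880
     = 0.25143880

Step 2: Apply Bayes' theorem for P(D|+)
P(D|+) = P(+|D)P(D) / P(+)
       = 0.08051000 / 0.25143880
       = 0.3202


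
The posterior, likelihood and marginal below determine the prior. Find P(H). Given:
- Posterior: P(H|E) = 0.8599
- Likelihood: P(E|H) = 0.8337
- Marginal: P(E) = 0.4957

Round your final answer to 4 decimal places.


From Bayes' theorem: P(H|E) = P(E|H) × P(H) / P(E)

Rearranging for P(H):
P(H) = P(H|E) × P(E) / P(E|H)
     = 0.8599 × 0.4957 / 0.8337
     = 0.42625243 / 0.8337
     = 0.5113


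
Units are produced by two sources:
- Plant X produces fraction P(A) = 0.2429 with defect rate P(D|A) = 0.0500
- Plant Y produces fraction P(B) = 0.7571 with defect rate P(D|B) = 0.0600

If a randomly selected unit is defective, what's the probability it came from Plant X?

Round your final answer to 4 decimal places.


Let A = from Plant X, D = defective

Given:
- P(A) = 0.2429, P(B) = 0.7571
- P(D|A) = 0.0500, P(D|B) = 0.0600

Step 1: Find P(D)
P(D) = P(D|A)P(A) + P(D|B)P(B)
     = 0.0500 × 0.2429 + 0.0600 × 0.7571
     = 0.01214500 + 0.04542600
     = 0.05757100

Step 2: Apply Bayes' theorem
P(A|D) = P(D|A)P(A) / P(D)
       = 0.01214500 / 0.05757100
       = 0.2110


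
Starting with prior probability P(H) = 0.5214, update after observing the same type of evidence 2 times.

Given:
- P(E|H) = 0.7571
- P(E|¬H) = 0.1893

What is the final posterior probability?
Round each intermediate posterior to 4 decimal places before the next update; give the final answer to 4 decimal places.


Sequential Bayesian updating:

Initial prior: P(H) = 0.5214

Update 1:
  P(E) = 0.7571 × 0.5214 + 0.1893 × 0.4786 = 0.39475194 + 0.09059898 = 0.48535092
  P(H|E) = 0.39475194 / 0.48535092 = 0.8133

Update 2:
  P(E) = 0.7571 × 0.8133 + 0.1893 × 0.1867 = 0.61574943 + 0.03534231 = 0.65109174
  P(H|E) = 0.61574943 / 0.65109174 = 0.9457

Final posterior: 0.9457


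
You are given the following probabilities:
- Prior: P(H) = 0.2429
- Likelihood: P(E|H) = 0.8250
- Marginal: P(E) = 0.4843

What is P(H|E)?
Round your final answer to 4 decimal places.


Using Bayes' theorem:

P(H|E) = P(E|H) × P(H) / P(E)
       = 0.8250 × 0.2429 / 0.4843
       = 0.20039250 / 0.4843
       = 0.4138

The evidence strengthens our belief in H.
Prior: 0.2429 → Posterior: 0.4138


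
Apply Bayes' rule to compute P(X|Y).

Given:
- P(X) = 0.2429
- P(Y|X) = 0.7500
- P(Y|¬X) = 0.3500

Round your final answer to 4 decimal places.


Bayes' theorem: P(X|Y) = P(Y|X) × P(X) / P(Y)

Step 1: Calculate P(Y) using law of total probability
P(Y) = P(Y|X)P(X) + P(Y|¬X)P(¬X)
     = 0.7500 × 0.2429 + 0.3500 × 0.7571
     = 0.18217500 + 0.26498500
     = 0.44716000

Step 2: Apply Bayes' theorem
P(X|Y) = P(Y|X) × P(X) / P(Y)
       = 0.18217500 / 0.44716000
       = 0.4074


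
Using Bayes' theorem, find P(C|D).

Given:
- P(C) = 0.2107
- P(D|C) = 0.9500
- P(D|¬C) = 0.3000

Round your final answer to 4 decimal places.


Bayes' theorem: P(C|D) = P(D|C) × P(C) / P(D)

Step 1: Calculate P(D) using law of total probability
P(D) = P(D|C)P(C) + P(D|¬C)P(¬C)
     = 0.9500 × 0.2107 + 0.3000 × 0.7893
     = 0.20016500 + 0.23679000
     = 0.43695500

Step 2: Apply Bayes' theorem
P(C|D) = P(D|C) × P(C) / P(D)
       = 0.20016500 / 0.43695500
       = 0.4581


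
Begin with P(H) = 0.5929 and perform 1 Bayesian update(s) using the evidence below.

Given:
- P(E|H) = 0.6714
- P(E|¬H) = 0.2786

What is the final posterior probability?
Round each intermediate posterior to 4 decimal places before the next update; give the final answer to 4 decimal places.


Sequential Bayesian updating:

Initial prior: P(H) = 0.5929

Update 1:
  P(E) = 0.6714 × 0.5929 + 0.2786 × 0.4071 = 0.39807306 + 0.11341806 = 0.51149112
  P(H|E) = 0.39807306 / 0.51149112 = 0.7783

Final posterior: 0.7783


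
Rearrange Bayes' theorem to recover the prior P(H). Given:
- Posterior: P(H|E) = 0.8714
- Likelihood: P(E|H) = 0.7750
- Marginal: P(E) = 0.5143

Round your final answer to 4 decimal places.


From Bayes' theorem: P(H|E) = P(E|H) × P(H) / P(E)

Rearranging for P(H):
P(H) = P(H|E) × P(E) / P(E|H)
     = 0.8714 × 0.5143 / 0.7750
     = 0.44816102 / 0.7750
     = 0.5783


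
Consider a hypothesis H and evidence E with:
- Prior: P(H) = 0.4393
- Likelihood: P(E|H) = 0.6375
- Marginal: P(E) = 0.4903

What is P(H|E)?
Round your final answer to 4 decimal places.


Using Bayes' theorem:

P(H|E) = P(E|H) × P(H) / P(E)
       = 0.6375 × 0.4393 / 0.4903
       = 0.28005375 / 0.4903
       = 0.5712

The evidence strengthens our belief in H.
Prior: 0.4393 → Posterior: 0.5712


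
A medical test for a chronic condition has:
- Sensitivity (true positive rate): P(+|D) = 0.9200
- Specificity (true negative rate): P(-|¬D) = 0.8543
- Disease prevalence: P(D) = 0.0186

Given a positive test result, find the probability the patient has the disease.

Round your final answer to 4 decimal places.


Let D = has disease, + = positive test

Given:
- P(D) = 0.0186 (prevalence)
- P(+|D) = 0.9200 (sensitivity)
- P(-|¬D) = 0.8543 (specificity)
- P(+|¬D) = 0.1457 (false positive rate = 1 - specificity)

Step 1: Find P(+)
P(+) = P(+|D)P(D) + P(+|¬D)P(¬D)
     = 0.9200 × 0.0186 + 0.1457 × 0.9814
     = 0.01711200 + 0.14298998
     = 0.16010198

Step 2: Apply Bayes' theorem for P(D|+)
P(D|+) = P(+|D)P(D) / P(+)
       = 0.01711200 / 0.16010198
       = 0.1069


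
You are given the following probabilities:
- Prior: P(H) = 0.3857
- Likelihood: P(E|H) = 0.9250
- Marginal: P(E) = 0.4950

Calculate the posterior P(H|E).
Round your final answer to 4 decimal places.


Using Bayes' theorem:

P(H|E) = P(E|H) × P(H) / P(E)
       = 0.9250 × 0.3857 / 0.4950
       = 0.35677250 / 0.4950
       = 0.7208

The evidence strengthens our belief in H.
Prior: 0.3857 → Posterior: 0.7208


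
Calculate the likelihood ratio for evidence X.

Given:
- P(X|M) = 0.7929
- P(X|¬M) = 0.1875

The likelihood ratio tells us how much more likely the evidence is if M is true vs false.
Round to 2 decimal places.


Likelihood Ratio (LR) = P(X|M) / P(X|¬M)

LR = 0.7929 / 0.1875
   = 4.23

The evidence is 4.23 times more likely if M is true than if M is false.
Since LR > 1, the evidence supports M over ¬M.


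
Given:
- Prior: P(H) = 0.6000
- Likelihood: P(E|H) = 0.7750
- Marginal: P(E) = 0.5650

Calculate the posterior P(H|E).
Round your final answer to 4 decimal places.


Using Bayes' theorem:

P(H|E) = P(E|H) × P(H) / P(E)
       = 0.7750 × 0.6000 / 0.5650
       = 0.46500000 / 0.5650
       = 0.8230

The evidence strengthens our belief in H.
Prior: 0.6000 → Posterior: 0.8230


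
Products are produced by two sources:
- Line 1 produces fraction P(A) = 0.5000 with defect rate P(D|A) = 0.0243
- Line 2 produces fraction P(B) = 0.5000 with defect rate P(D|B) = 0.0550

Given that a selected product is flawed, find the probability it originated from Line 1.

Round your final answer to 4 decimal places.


Let A = from Line 1, D = flawed

Given:
- P(A) = 0.5000, P(B) = 0.5000
- P(D|A) = 0.0243, P(D|B) = 0.0550

Step 1: Find P(D)
P(D) = P(D|A)P(A) + P(D|B)P(B)
     = 0.0243 × 0.5000 + 0.0550 × 0.5000
     = 0.01215000 + 0.02750000
     = 0.03965000

Step 2: Apply Bayes' theorem
P(A|D) = P(D|A)P(A) / P(D)
       = 0.01215000 / 0.03965000
       = 0.3064


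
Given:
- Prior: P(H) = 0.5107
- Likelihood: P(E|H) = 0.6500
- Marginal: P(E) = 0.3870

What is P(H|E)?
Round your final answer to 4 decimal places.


Using Bayes' theorem:

P(H|E) = P(E|H) × P(H) / P(E)
       = 0.6500 × 0.5107 / 0.3870
       = 0.33195500 / 0.3870
       = 0.8578

The evidence strengthens our belief in H.
Prior: 0.5107 → Posterior: 0.8578


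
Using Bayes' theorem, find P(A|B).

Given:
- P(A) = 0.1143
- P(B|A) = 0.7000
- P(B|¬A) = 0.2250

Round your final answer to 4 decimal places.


Bayes' theorem: P(A|B) = P(B|A) × P(A) / P(B)

Step 1: Calculate P(B) using law of total probability
P(B) = P(B|A)P(A) + P(B|¬A)P(¬A)
     = 0.7000 × 0.1143 + 0.2250 × 0.8857
     = 0.08001000 + 0.19928250
     = 0.27929250

Step 2: Apply Bayes' theorem
P(A|B) = P(B|A) × P(A) / P(B)
       = 0.08001000 / 0.27929250
       = 0.2865


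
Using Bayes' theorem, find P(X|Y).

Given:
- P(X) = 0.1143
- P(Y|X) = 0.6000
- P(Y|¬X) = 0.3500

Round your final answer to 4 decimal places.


Bayes' theorem: P(X|Y) = P(Y|X) × P(X) / P(Y)

Step 1: Calculate P(Y) using law of total probability
P(Y) = P(Y|X)P(X) + P(Y|¬X)P(¬X)
     = 0.6000 × 0.1143 + 0.3500 × 0.8857
     = 0.06858000 + 0.30999500
     = 0.37857500

Step 2: Apply Bayes' theorem
P(X|Y) = P(Y|X) × P(X) / P(Y)
       = 0.06858000 / 0.37857500
       = 0.1812


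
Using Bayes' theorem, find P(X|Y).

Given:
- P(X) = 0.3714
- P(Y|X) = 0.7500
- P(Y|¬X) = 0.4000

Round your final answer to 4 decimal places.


Bayes' theorem: P(X|Y) = P(Y|X) × P(X) / P(Y)

Step 1: Calculate P(Y) using law of total probability
P(Y) = P(Y|X)P(X) + P(Y|¬X)P(¬X)
     = 0.7500 × 0.3714 + 0.4000 × 0.6286
     = 0.27855000 + 0.25144000
     = 0.52999000

Step 2: Apply Bayes' theorem
P(X|Y) = P(Y|X) × P(X) / P(Y)
       = 0.27855000 / 0.52999000
       = 0.5256


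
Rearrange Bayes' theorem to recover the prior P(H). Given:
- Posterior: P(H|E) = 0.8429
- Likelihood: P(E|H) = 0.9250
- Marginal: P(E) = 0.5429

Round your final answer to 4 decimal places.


From Bayes' theorem: P(H|E) = P(E|H) × P(H) / P(E)

Rearranging for P(H):
P(H) = P(H|E) × P(E) / P(E|H)
     = 0.8429 × 0.5429 / 0.9250
     = 0.45761041 / 0.9250
     = 0.4947


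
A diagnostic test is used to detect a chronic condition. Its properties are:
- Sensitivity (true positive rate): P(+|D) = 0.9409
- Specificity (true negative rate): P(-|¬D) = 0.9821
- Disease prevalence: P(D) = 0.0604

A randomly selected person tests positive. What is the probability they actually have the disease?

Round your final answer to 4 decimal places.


Let D = has disease, + = positive test

Given:
- P(D) = 0.0604 (prevalence)
- P(+|D) = 0.9409 (sensitivity)
- P(-|¬D) = 0.9821 (specificity)
- P(+|¬D) = 0.0179 (false positive rate = 1 - specificity)

Step 1: Find P(+)
P(+) = P(+|D)P(D) + P(+|¬D)P(¬D)
     = 0.9409 × 0.0604 + 0.0179 × 0.9396
     = 0.05683036 + 0.01681884
     = 0.07364920

Step 2: Apply Bayes' theorem for P(D|+)
P(D|+) = P(+|D)P(D) / P(+)
       = 0.05683036 / 0.07364920
       = 0.7716
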